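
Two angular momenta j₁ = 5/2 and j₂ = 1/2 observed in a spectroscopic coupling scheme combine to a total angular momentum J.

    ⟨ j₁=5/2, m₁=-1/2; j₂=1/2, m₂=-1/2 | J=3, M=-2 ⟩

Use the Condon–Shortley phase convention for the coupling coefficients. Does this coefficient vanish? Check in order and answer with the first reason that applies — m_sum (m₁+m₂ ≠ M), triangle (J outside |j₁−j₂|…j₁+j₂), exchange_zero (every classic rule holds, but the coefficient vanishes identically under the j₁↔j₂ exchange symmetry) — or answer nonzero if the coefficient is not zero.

m-sum: m₁+m₂ = -1/2+(-1/2) = -1, M = -2  ✗ ⇒ coefficient is 0

m_sum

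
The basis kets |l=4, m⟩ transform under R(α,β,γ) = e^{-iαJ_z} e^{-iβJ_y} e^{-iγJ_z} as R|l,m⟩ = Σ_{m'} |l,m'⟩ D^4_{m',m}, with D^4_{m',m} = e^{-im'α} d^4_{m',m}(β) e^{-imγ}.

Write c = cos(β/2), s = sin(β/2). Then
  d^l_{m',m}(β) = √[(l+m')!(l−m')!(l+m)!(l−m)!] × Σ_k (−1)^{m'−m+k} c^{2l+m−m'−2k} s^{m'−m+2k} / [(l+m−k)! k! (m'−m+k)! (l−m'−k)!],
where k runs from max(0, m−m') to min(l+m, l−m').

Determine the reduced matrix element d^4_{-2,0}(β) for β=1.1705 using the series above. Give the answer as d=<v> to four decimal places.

d^4_{-2,0}(β=1.1705) via the finite sum:
With c≡cos(β/2)=0.833574 and s≡sin(β/2)=0.552408, N=[2·720·24·24]^{1/2}=910.735966
The bounds max(0,m−m')=2 and min(l+m,l−m')=4 give 3 terms
  k=2: (−1)^0·910.7360/(96)·0.8336^6·0.5524^2 = +0.971194
  k=3: (−1)^1·910.7360/(36)·0.8336^4·0.5524^4 = -1.137381
  k=4: (−1)^2·910.7360/(96)·0.8336^2·0.5524^6 = +0.187313
d^4_{-2,0}(1.1705) = +0.971194 -1.137381 +0.187313 = +0.021126

d=0.0211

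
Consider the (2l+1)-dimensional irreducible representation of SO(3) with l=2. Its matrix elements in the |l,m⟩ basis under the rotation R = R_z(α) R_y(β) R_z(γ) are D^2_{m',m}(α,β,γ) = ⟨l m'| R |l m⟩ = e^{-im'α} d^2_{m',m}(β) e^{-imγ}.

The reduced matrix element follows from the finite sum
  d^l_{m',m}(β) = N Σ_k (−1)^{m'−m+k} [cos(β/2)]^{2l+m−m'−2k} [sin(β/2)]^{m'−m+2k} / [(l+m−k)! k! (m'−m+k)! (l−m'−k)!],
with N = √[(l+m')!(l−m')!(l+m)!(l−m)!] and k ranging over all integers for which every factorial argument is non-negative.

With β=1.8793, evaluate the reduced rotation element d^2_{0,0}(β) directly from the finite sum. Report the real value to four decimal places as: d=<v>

d^2_{0,0}(β=1.8793) via the finite sum:
With c≡cos(β/2)=0.590071 and s≡sin(β/2)=0.807352, N=[2·2·2·2]^{1/2}=4.000000
k∈{0,1,2} keeps every argument non-negative
  k=0: (−1)^0·4.0000/(4)·0.5901^4·0.8074^0 = +0.121232
  k=1: (−1)^1·4.0000/(1)·0.5901^2·0.8074^2 = -0.907807
  k=2: (−1)^2·4.0000/(4)·0.5901^0·0.8074^4 = +0.424865
d^2_{0,0}(1.8793) = +0.121232 -0.907807 +0.424865 = -0.361710

d=-0.3617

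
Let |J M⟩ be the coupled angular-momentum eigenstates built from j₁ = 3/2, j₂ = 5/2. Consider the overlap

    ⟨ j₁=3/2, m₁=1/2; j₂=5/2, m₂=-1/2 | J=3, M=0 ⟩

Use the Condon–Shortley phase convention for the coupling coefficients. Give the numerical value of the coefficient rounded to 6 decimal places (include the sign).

√[7·1!2!4!/8! · 2!1!2!3!3!3!] = √(36/5)
  +(−1)^0/∏(0,1,1,2,1,2)! = 1/4  (running 1/4)
  +(−1)^1/∏(1,0,0,1,2,3)! = -1/12  (running 1/6)
⟨..|..⟩ = √(36/5)·(1/6) = +0.447214

+0.447214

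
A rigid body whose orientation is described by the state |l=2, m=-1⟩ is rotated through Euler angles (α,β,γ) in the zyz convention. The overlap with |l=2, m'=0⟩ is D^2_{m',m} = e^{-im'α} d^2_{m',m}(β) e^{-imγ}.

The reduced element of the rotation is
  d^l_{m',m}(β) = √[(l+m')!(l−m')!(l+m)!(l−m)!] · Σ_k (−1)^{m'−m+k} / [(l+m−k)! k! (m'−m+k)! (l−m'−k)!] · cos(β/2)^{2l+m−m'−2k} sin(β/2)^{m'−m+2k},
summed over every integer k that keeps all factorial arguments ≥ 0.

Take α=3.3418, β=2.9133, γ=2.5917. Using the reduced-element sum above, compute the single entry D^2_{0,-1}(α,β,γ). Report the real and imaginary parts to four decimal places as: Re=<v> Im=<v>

First d^2_{0,-1}(β=2.9133), then the phase factors e^{-i(0)α} and e^{-i(-1)γ}:
c=cos(2.913300/2)=0.113899, s=sin(2.913300/2)=0.993492; N=√[2·2·1·6]=4.898979
k∈{0,1} keeps every argument non-negative
  k=0: (−1)^1·4.8990/(2)·0.1139^3·0.9935^1 = -0.003596
  k=1: (−1)^2·4.8990/(2)·0.1139^1·0.9935^3 = +0.273582
d^2_{0,-1}(2.9133) = -0.003596 +0.273582 = +0.269986
D = (+1.000000+0.000000i)·(+0.269986)·(-0.852581+0.522596i) = -0.230185+0.141094i

Re=-0.2302 Im=0.1411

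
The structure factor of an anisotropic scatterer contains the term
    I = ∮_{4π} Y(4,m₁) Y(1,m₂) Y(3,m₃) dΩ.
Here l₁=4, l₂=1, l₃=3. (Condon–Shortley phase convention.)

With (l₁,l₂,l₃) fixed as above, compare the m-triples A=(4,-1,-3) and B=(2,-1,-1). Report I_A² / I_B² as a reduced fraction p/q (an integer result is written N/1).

Shared (l₁,l₂,l₃)=(4,1,3): N and (l;000)² cancel in I_A²/I_B².
A: Δ = 2!·6!·0!/9! = 1/252; Racah Σ t=0..0: t=0:+1/1440 = 1/1440; ⇒ 3j(4 1 3; 4 -1 -3)² = 1/9, sgn +1
B: Δ = 2!·6!·0!/9! = 1/252; Racah Σ t=0..0: t=0:+1/96 = 1/96; ⇒ 3j(4 1 3; 2 -1 -1)² = 5/84, sgn +1
I_A²/I_B² = (1/9)/(5/84) = 28/15

28/15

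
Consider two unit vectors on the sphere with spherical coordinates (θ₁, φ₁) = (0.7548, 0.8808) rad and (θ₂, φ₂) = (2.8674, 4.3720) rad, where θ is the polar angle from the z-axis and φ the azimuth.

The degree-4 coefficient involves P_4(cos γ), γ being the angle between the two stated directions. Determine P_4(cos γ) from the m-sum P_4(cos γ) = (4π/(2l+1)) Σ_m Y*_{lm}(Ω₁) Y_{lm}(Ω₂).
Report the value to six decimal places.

Summing Y*_{l m}(θ₁,φ₁)·Y_{l m}(θ₂,φ₂) over m ∈ [−4, 4]; prefactor 4π/(2·4+1) = 1.396263:
  m=-4: (-0.09050 - 0.03632j) × (0.00049 + 0.00233j) = 0.00004 - 0.00023j  (running Σ = 0.00004 - 0.00023j)
  m=-3: (-0.25745 + 0.14037j) × (-0.02040 + 0.01249j) = 0.00350 - 0.00608j  (running Σ = 0.00354 - 0.00631j)
  m=-2: (-0.08083 + 0.41846j) × (-0.10457 - 0.08470j) = 0.04389 - 0.03691j  (running Σ = 0.04743 - 0.04322j)
  m=-1: (0.10731 + 0.13002j) × (0.14355 - 0.40530j) = 0.06810 - 0.02483j  (running Σ = 0.11553 - 0.06805j)
  m=0: (-0.32417 + 0.00000j) × (0.55595 + 0.00000j) = -0.18022 + 0.00000j  (running Σ = -0.06469 - 0.06805j)
  m=1: (-0.10731 + 0.13002j) × (-0.14355 - 0.40530j) = 0.06810 + 0.02483j  (running Σ = 0.00341 - 0.04322j)
  m=2: (-0.08083 - 0.41846j) × (-0.10457 + 0.08470j) = 0.04389 + 0.03691j  (running Σ = 0.04731 - 0.00631j)
  m=3: (0.25745 + 0.14037j) × (0.02040 + 0.01249j) = 0.00350 + 0.00608j  (running Σ = 0.05081 - 0.00023j)
  m=4: (-0.09050 + 0.03632j) × (0.00049 - 0.00233j) = 0.00004 + 0.00023j  (running Σ = 0.05085 - 0.00000j)
Total Σ_m = 0.05085 - 0.00000j. Multiply by 1.396263: 0.07099 - 0.00000j. P_4(cos γ) = 0.070994

0.070994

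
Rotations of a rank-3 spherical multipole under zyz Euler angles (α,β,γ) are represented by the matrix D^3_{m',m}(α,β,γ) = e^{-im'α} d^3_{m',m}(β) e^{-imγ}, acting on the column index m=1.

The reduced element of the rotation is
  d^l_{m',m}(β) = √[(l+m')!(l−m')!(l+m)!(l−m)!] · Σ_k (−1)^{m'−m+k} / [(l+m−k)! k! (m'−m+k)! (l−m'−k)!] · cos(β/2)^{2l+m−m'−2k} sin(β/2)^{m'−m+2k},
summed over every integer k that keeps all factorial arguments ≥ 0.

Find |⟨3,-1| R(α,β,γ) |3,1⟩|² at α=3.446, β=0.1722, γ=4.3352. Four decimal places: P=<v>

P=0.0019

First d^3_{-1,1}(β=0.1722), then the phase factors e^{-i(-1)α} and e^{-i(1)γ}:
c=cos(0.172200/2)=0.996296, s=sin(0.172200/2)=0.085994; N=√[2·24·24·2]=48.000000
The bounds max(0,m−m')=2 and min(l+m,l−m')=4 give 3 terms
  k=2: (−1)^0·48.0000/(8)·0.9963^4·0.0860^2 = +0.043716
  k=3: (−1)^1·48.0000/(6)·0.9963^2·0.0860^4 = -0.000434
  k=4: (−1)^2·48.0000/(48)·0.9963^0·0.0860^6 = +0.000000
d^3_{-1,1}(0.1722) = +0.043716 -0.000434 +0.000000 = +0.043282
|D^3_{-1,1}|² = |d^3_{-1,1}(β)|² = (+0.043282)² = 0.001873 (the z-rotation phases have unit modulus)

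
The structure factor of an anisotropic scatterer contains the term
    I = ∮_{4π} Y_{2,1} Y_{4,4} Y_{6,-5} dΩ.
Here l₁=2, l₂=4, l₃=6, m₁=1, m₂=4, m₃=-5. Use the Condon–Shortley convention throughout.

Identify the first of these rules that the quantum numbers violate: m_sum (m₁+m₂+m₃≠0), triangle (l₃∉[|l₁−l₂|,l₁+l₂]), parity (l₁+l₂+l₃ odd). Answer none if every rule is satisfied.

Σmᵢ = 0  ✓
l₃∈[|l₁−l₂|,l₁+l₂]=[2,6], have l₃=6  ✓
Σlᵢ = 12 ⇒ even  ✓

none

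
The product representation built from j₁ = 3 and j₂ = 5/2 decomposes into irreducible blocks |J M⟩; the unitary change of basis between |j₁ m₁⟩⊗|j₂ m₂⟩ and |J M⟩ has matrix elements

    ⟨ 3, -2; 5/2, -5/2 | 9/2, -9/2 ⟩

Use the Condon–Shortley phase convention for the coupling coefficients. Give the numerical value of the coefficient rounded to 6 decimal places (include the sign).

+√(5/11) ≈ +0.674200

j₁+j₂−J=1  J+j₁−j₂=5  J−j₁+j₂=4  j₁+j₂+J+1=11
(j₁±m₁, j₂±m₂, J±M) = (1,5,0,5,0,9)
P² = 41472000/11
sum k=0..0:
  [0] +1/2880 = 1/2880
S = 1/2880
C² = P²·S² = 5/11 ; C = +0.674200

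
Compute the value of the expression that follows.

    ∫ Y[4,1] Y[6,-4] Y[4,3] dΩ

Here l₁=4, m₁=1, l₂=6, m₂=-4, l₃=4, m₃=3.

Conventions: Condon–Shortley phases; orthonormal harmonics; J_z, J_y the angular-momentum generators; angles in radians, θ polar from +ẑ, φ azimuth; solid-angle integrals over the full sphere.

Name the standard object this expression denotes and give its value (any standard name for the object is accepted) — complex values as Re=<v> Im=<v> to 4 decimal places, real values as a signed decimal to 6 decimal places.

Gaunt coefficient, -0.030176

This is a Gaunt coefficient — the integral of a triple product of spherical harmonics over the sphere.
m-sum 0 ✓  L=14 even ✓  2≤4≤10 ✓
Π(2lᵢ+1) = 9×13×9 = 1053
triangle coeff Δ(4,6,4) = 1/1261260
Σ_t [2,4]: t=2:+1/4608 t=3:−1/1296 t=4:+1/4608 = -7/20736
(3j)²=20/1287 [(4 6 4; 0 0 0)], sign=-1
Σ_t [1,2]: t=1:−1/28800 t=2:+1/34560 = -1/172800
(3j)²=1/1430 [(4 6 4; 1 -4 3)], sign=+1
⇒ 4πI² = 18/1573
I = (-1)√(18/1573/(4π)) = -0.03017637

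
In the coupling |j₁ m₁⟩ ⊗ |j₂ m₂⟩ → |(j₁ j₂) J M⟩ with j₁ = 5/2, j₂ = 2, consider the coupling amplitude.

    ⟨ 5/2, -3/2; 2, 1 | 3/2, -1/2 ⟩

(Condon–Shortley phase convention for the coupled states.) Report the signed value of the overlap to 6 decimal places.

+0.138013  (= +√(2/105))

triangle: 3!*2!*1!/7! = 12/5040
(j±m)!: 1!*4!*3!*1!*1!*2! = 288
prefactor² = (2J+1)*Δ*N² = 96/35
  k=2: +1/(2!*1!*2!*1!*0!*0!) = 1/4
  k=3: −1/(3!*0!*1!*0!*1!*1!) = -1/6
Σ = 1/12  ⇒  CG² = 96/35*(1/12)² = 2/105
CG = +√(2/105) = +0.138013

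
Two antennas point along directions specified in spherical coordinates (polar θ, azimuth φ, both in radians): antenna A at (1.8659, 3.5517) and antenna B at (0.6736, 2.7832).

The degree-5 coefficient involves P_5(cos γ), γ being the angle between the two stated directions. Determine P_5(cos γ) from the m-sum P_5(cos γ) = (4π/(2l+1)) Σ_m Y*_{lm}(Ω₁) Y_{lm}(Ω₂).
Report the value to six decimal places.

Addition theorem: P_5(cos γ) = (4π/11) Σ_m Y*_{lm}(Ω₁) Y_{lm}(Ω₂), m = −5…5:
  m=-5: Y*=(0.171752, -0.330114)  Y=(0.009617, -0.042773)  product (-0.012468, -0.010521)
  m=-4: Y*=(0.024888, -0.356841)  Y=(0.023762, 0.172070)  product (0.061993, -0.004197)
  m=-3: Y*=(0.024153, 0.068176)  Y=(-0.179627, -0.332257)  product (0.018314, -0.020271)
  m=-2: Y*=(0.229659, 0.246235)  Y=(0.323554, 0.281944)  product (0.004883, 0.144421)
  m=-1: Y*=(0.009546, 0.004150)  Y=(-0.053176, -0.019918)  product (-0.000425, -0.000411)
  m=+0: Y*=(-0.324139, -0.000000)  Y=(-0.388631, 0.000000)  product (0.125970, 0.000000)
  m=+1: Y*=(-0.009546, 0.004150)  Y=(0.053176, -0.019918)  product (-0.000425, 0.000411)
  m=+2: Y*=(0.229659, -0.246235)  Y=(0.323554, -0.281944)  product (0.004883, -0.144421)
  m=+3: Y*=(-0.024153, 0.068176)  Y=(0.179627, -0.332257)  product (0.018314, 0.020271)
  m=+4: Y*=(0.024888, 0.356841)  Y=(0.023762, -0.172070)  product (0.061993, 0.004197)
  m=+5: Y*=(-0.171752, -0.330114)  Y=(-0.009617, -0.042773)  product (-0.012468, 0.010521)
Accumulated sum (0.270563, 0.000000); after 4π/(2l+1) scaling, (0.309090, 0.000000) ⇒ P_5 = 0.309090

0.309090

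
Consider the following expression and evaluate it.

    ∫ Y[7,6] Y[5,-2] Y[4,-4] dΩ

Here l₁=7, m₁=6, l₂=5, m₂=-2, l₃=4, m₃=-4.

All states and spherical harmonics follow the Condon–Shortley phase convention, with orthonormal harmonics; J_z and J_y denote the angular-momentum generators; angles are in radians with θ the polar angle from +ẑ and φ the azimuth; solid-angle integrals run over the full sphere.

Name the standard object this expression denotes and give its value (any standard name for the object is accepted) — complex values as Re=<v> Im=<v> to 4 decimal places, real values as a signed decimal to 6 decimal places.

This is a Gaunt coefficient — the integral of a triple product of spherical harmonics over the sphere.
Rules hold: Σm=0, L=16 even, 2≤4≤12.
N = 15·11·9 = 1485
Δ = 8!·6!·2!/17! = 1/6126120
Racah Σ t=3..5: t=3:−1/69120 t=4:+1/20736 t=5:−1/69120 = 1/51840
⇒ 3j(7 5 4; 0 0 0)² = 280/21879, sgn +1
Racah Σ t=1..1: t=1:−1/7257600 = -1/7257600
⇒ 3j(7 5 4; 6 -2 -4)² = 2/85, sgn -1
4πI² = N·(3j₀)²·(3jₘ)² = 1680/3757
I = -1·√(0.447165/4π) = -0.18863797

Gaunt coefficient, -0.188638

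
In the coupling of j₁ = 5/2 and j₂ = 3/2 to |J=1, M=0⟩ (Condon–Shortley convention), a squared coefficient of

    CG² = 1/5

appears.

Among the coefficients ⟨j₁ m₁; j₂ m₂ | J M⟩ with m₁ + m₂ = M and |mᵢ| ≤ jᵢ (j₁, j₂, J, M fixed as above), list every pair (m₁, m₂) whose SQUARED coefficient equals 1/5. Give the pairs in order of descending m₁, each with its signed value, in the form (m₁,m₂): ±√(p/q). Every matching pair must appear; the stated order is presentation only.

(3/2,-3/2): +√(1/5); (-3/2,3/2): −√(1/5)

Admissible pairs with m₁+m₂ = M = 0: (-3/2,3/2), (-1/2,1/2), (1/2,-1/2), (3/2,-3/2)
  (m₁,m₂)=(3/2,-3/2): CG² = 1/5, CG = +√(1/5)   ← matches the target
  (m₁,m₂)=(1/2,-1/2): CG² = 3/10, CG = −√(3/10)
  (m₁,m₂)=(-1/2,1/2): CG² = 3/10, CG = +√(3/10)
  (m₁,m₂)=(-3/2,3/2): CG² = 1/5, CG = −√(1/5)   ← matches the target
Pairs with CG² = 1/5: (3/2,-3/2): +√(1/5); (-3/2,3/2): −√(1/5)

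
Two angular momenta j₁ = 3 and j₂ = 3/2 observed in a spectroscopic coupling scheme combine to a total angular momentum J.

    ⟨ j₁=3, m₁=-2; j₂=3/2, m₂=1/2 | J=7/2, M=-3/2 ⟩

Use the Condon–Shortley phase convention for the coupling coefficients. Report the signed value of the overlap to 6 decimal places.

triangle: 1!×5!×2!/9! = 240/362880
(j±m)!: 1!×5!×2!×1!×2!×5! = 57600
prefactor² = (2J+1)×Δ×N² = 6400/21
  k=0: +1/(0!×1!×5!×2!×0!×0!) = 1/240
  k=1: −1/(1!×0!×4!×1!×1!×1!) = -1/24
Σ = -3/80  ⇒  CG² = 6400/21×(-3/80)² = 3/7
CG = −√(3/7) = -0.654654

-0.654654  (= −√(3/7))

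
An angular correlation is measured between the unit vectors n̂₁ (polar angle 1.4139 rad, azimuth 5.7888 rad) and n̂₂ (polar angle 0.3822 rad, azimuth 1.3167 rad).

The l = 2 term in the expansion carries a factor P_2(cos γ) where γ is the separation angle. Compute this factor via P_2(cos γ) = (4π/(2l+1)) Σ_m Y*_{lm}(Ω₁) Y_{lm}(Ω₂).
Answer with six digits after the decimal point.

Term-by-term m-sum for l=2 (normalisation 4π/5 = 2.513274):
  [-2]  conj(Y_{2,-2})(Ω₁) = 0.20716 - 0.31480j ; Y_{2,-2}(Ω₂) = -0.04694 - 0.02615j ; Δ = -0.01795 + 0.00936j
  [-1]  conj(Y_{2,-1})(Ω₁) = 0.10495 - 0.05657j ; Y_{2,-1}(Ω₂) = 0.06720 - 0.25876j ; Δ = -0.00759 - 0.03096j
  [+0]  conj(Y_{2,0})(Ω₁) = -0.29229 + 0.00000j ; Y_{2,0}(Ω₂) = 0.49917 + 0.00000j ; Δ = -0.14590 + 0.00000j
  [+1]  conj(Y_{2,1})(Ω₁) = -0.10495 - 0.05657j ; Y_{2,1}(Ω₂) = -0.06720 - 0.25876j ; Δ = -0.00759 + 0.03096j
  [+2]  conj(Y_{2,2})(Ω₁) = 0.20716 + 0.31480j ; Y_{2,2}(Ω₂) = -0.04694 + 0.02615j ; Δ = -0.01795 - 0.00936j
Σ over m = -0.19698 + 0.00000j; ×(4π/5) → -0.49507 + 0.00000j. Real part: -0.495073

-0.495073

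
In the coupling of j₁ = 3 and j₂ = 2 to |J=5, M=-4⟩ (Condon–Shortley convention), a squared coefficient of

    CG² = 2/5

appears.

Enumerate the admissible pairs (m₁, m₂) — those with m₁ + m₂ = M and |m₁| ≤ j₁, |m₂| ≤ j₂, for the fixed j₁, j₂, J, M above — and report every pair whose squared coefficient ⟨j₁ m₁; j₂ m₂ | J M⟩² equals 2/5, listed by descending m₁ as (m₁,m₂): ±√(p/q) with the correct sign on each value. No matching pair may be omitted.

Admissible pairs with m₁+m₂ = M = -4: (-3,-1), (-2,-2)
  (m₁,m₂)=(-2,-2): CG² = 3/5, CG = +√(3/5)
  (m₁,m₂)=(-3,-1): CG² = 2/5, CG = +√(2/5)   ← matches the target
Pairs with CG² = 2/5: (-3,-1): +√(2/5)

(-3,-1): +√(2/5)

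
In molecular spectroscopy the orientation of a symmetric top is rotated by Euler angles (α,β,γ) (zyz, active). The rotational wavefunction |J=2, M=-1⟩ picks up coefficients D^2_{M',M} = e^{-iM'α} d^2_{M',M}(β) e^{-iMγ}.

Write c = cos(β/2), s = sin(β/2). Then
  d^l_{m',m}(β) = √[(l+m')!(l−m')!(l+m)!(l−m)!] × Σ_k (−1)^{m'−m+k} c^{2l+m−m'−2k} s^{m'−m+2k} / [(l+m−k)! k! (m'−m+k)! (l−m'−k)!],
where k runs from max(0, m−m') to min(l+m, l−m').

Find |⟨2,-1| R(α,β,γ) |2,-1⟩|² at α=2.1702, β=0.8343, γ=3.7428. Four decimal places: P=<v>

P=0.0824

First d^2_{-1,-1}(β=0.8343), then the phase factors e^{-i(-1)α} and e^{-i(-1)γ}:
Half-angle: c=0.914247, s=0.405156. N=√(1·6·1·6)=6.000000
k: max(0,(-1)−(-1))=0 … min(2+(-1),2−(-1))=1
  k=0: (−1)^0·6.0000/(6)·0.9142^4·0.4052^0 = +0.698642
  k=1: (−1)^1·6.0000/(2)·0.9142^2·0.4052^2 = -0.411618
d^2_{-1,-1}(0.8343) = +0.698642 -0.411618 = +0.287024
|D^2_{-1,-1}|² = |d^2_{-1,-1}(β)|² = (+0.287024)² = 0.082383 (the z-rotation phases have unit modulus)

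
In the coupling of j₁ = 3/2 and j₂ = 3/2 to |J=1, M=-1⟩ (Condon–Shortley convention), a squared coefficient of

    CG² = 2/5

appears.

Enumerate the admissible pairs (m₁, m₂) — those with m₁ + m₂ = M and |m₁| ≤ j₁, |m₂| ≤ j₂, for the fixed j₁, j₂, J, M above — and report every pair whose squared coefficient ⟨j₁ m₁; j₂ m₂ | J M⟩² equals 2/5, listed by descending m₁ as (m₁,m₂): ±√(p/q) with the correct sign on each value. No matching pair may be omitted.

Admissible pairs with m₁+m₂ = M = -1: (-3/2,1/2), (-1/2,-1/2), (1/2,-3/2)
  (m₁,m₂)=(1/2,-3/2): CG² = 3/10, CG = +√(3/10)
  (m₁,m₂)=(-1/2,-1/2): CG² = 2/5, CG = −√(2/5)   ← matches the target
  (m₁,m₂)=(-3/2,1/2): CG² = 3/10, CG = +√(3/10)
Pairs with CG² = 2/5: (-1/2,-1/2): −√(2/5)

(-1/2,-1/2): −√(2/5)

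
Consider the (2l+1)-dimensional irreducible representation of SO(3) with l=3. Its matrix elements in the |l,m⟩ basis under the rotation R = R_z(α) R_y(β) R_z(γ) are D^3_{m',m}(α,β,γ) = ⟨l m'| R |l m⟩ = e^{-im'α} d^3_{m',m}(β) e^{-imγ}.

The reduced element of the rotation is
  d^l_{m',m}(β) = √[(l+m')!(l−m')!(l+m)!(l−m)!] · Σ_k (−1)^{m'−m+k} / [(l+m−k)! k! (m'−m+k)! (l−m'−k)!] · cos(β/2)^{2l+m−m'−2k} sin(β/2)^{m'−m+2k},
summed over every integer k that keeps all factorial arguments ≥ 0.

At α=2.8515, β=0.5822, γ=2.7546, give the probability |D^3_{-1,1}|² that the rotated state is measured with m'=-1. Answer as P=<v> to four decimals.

D^3_{-1,1}(2.8515,0.5822,2.7546) = e^{-i·-1·2.8515}·d^3_{-1,1}(0.5822)·e^{-i·1·2.7546}. Compute d first:
With c≡cos(β/2)=0.957929 and s≡sin(β/2)=0.287006, N=[2·24·24·2]^{1/2}=48.000000
k: max(0,(1)−(-1))=2 … min(3+(1),3−(-1))=4
  k=2: (−1)^0·48.0000/(8)·0.9579^4·0.2870^2 = +0.416166
  k=3: (−1)^1·48.0000/(6)·0.9579^2·0.2870^4 = -0.049811
  k=4: (−1)^2·48.0000/(48)·0.9579^0·0.2870^6 = +0.000559
d^3_{-1,1}(0.5822) = +0.416166 -0.049811 +0.000559 = +0.366914
|D^3_{-1,1}|² = |d^3_{-1,1}(β)|² = (+0.366914)² = 0.134626 (the z-rotation phases have unit modulus)

P=0.1346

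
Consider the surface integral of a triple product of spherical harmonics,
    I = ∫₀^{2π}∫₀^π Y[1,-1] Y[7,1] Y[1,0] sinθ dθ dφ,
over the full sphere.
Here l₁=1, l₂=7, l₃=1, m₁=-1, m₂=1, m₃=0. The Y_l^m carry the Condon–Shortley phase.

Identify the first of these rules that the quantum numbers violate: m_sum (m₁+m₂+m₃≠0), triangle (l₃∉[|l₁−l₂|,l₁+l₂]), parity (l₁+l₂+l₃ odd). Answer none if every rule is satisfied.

Σmᵢ = 0  ✓
l₃∈[|l₁−l₂|,l₁+l₂]=[6,8] required, l₃=1 fails  ✗
Σlᵢ = 9 ⇒ odd

triangle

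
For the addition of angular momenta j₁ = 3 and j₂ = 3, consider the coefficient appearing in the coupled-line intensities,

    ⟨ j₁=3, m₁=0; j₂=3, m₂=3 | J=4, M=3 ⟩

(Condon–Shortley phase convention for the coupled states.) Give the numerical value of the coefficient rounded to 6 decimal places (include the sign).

+0.639602  (= +√(9/22))

triangle: 2!*4!*4!/11! = 1152/39916800
(j±m)!: 3!*3!*6!*0!*7!*1! = 130636800
prefactor² = (2J+1)*Δ*N² = 373248/11
  k=2: +1/(2!*0!*1!*4!*3!*0!) = 1/288
Σ = 1/288  ⇒  CG² = 373248/11*(1/288)² = 9/22
CG = +√(9/22) = +0.639602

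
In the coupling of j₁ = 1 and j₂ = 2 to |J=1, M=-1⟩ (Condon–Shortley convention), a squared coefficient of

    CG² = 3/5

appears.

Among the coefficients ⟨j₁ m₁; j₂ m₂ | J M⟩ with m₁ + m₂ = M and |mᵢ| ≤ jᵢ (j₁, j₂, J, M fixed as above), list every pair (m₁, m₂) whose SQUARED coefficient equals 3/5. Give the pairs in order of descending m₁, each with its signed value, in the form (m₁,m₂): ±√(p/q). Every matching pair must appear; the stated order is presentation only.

Admissible pairs with m₁+m₂ = M = -1: (-1,0), (0,-1), (1,-2)
  (m₁,m₂)=(1,-2): CG² = 3/5, CG = +√(3/5)   ← matches the target
  (m₁,m₂)=(0,-1): CG² = 3/10, CG = −√(3/10)
  (m₁,m₂)=(-1,0): CG² = 1/10, CG = +√(1/10)
Pairs with CG² = 3/5: (1,-2): +√(3/5)

(1,-2): +√(3/5)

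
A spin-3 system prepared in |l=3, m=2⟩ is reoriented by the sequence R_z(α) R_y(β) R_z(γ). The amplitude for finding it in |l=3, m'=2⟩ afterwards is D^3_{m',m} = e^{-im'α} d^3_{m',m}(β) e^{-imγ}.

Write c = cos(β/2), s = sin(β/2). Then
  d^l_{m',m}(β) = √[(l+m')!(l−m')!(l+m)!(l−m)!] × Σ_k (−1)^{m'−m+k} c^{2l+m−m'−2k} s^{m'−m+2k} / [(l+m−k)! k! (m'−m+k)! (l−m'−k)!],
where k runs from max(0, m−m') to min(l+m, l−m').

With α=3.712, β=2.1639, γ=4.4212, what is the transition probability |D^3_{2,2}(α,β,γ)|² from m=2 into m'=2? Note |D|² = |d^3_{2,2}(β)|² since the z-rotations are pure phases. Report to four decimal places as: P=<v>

P=0.0320

Split into d^3_{2,2}(β=2.1639) × two z-phases.
With c≡cos(β/2)=0.469608 and s≡sin(β/2)=0.882875, N=[120·1·120·1]^{1/2}=120.000000
k: max(0,(2)−(2))=0 … min(3+(2),3−(2))=1
  k=0: (−1)^0·120.0000/(120)·0.4696^6·0.8829^0 = +0.010725
  k=1: (−1)^1·120.0000/(24)·0.4696^4·0.8829^2 = -0.189544
d^3_{2,2}(2.1639) = +0.010725 -0.189544 = -0.178818
|D^3_{2,2}|² = |d^3_{2,2}(β)|² = (-0.178818)² = 0.031976 (the z-rotation phases have unit modulus)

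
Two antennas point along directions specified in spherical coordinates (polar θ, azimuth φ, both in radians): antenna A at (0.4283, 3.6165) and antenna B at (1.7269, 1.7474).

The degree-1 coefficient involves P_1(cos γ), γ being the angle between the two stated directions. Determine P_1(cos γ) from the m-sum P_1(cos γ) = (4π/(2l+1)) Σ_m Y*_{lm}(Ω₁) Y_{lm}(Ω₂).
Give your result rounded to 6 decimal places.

-0.262007

Addition theorem: P_1(cos γ) = (4π/3) Σ_m Y*_{lm}(Ω₁) Y_{lm}(Ω₂), m = −1…1:
  m=-1: (-0.127613-0.065613i) × (-0.059961-0.335985i) = -0.014393+0.046810i  (running Σ = -0.014393+0.046810i)
  m=0: (+0.444469-0.000000i) × (-0.075963+0.000000i) = -0.033763+0.000000i  (running Σ = -0.048156+0.046810i)
  m=1: (+0.127613-0.065613i) × (+0.059961-0.335985i) = -0.014393-0.046810i  (running Σ = -0.062550+0.000000i)
Total Σ_m = -0.062550+0.000000i. Multiply by 4.188790: -0.262007+0.000000i. P_1(cos γ) = -0.262007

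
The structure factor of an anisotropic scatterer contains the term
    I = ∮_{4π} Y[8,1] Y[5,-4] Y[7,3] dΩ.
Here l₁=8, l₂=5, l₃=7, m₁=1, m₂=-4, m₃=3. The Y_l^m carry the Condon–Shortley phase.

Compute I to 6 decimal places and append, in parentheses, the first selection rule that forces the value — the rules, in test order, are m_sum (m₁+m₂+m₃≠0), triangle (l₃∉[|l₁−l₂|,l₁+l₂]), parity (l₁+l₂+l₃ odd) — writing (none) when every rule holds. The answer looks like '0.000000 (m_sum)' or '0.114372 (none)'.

-0.138190 (none)

m-sum 0 ✓  L=20 even ✓  3≤7≤13 ✓
Π(2lᵢ+1) = 17×11×15 = 2805
triangle coeff Δ(8,5,7) = 1/814773960
Σ_t [1,5]: t=1:−1/87091200 t=2:+1/4976640 t=3:−1/2073600 t=4:+1/4976640 t=5:−1/87091200 = -1/9676800
(3j)²=360/46189 [(8 5 7; 0 0 0)], sign=+1
Σ_t [0,1]: t=0:+1/130636800 t=1:−1/49766400 = -13/1045094400
(3j)²=39/3553 [(8 5 7; 1 -4 3)], sign=-1
⇒ 4πI² = 16200/67507
I = (-1)√(16200/67507/(4π)) = -0.13819049
No selection rule forces the value: the integral is nonzero (none).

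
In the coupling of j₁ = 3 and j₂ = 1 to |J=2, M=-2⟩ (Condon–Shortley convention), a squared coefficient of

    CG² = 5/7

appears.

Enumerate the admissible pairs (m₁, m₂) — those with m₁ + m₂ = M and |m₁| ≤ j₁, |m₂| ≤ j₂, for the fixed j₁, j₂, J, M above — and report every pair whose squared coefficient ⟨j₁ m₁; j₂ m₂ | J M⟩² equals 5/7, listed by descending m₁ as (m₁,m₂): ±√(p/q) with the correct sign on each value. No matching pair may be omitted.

(-3,1): +√(5/7)

Admissible pairs with m₁+m₂ = M = -2: (-3,1), (-2,0), (-1,-1)
  (m₁,m₂)=(-1,-1): CG² = 1/21, CG = +√(1/21)
  (m₁,m₂)=(-2,0): CG² = 5/21, CG = −√(5/21)
  (m₁,m₂)=(-3,1): CG² = 5/7, CG = +√(5/7)   ← matches the target
Pairs with CG² = 5/7: (-3,1): +√(5/7)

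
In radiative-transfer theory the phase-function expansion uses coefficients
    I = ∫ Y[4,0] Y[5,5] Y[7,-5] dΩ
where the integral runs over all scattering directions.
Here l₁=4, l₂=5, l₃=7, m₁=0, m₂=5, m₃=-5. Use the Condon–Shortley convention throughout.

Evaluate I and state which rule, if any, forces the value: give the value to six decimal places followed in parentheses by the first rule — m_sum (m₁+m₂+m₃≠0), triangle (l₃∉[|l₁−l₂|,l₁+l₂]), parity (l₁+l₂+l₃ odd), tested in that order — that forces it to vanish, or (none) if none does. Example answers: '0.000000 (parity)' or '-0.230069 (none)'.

0.181642 (none)

Checks pass: Σm=0; 16 even; l₃=7∈[1,9].
(2·4+1)(2·5+1)(2·7+1) = 1485
Δ: 2! 6! 8! / 17! → 1/6126120
sum: t=0:+1/69120 t=1:−1/20736 t=2:+1/69120 = -1/51840
3j²(4 5 7; 0 0 0) = Δ·Π!·Σ² = 280/21879  (sign +1)
sum: t=2:+1/3870720 = 1/3870720
3j²(4 5 7; 0 5 -5) = Δ·Π!·Σ² = 135/6188  (sign +1)
combine: 4πI² = 1485·280/21879·135/6188 = 20250/48841
take √, sign +1: I = 0.18164160
No selection rule forces the value: the integral is nonzero (none).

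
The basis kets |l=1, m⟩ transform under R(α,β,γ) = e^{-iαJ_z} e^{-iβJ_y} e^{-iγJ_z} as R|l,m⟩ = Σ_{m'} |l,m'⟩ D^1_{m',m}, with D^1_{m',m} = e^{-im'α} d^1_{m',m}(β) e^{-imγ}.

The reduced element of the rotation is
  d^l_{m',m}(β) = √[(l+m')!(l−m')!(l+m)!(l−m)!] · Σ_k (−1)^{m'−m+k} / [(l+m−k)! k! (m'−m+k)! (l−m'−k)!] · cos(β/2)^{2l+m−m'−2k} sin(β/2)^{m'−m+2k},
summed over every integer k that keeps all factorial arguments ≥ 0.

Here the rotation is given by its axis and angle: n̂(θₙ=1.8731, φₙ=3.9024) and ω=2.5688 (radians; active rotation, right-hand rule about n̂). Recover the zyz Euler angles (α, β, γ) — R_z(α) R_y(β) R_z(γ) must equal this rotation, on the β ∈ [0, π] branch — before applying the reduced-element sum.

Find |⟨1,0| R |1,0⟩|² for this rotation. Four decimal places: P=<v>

Axis–angle → zyz. n̂ = (sinθₙcosφₙ, sinθₙsinφₙ, cosθₙ) = (-0.691436, -0.658239, -0.297720), ω = 2.5688.
R = I cosω + sinω [n̂]ₓ + (1−cosω) n̂n̂ᵀ gives
  R = [+0.039470, +0.998976, +0.022099; +0.676259, -0.042988, +0.735409; +0.735606, -0.014082, -0.677263]
β = atan2(√(R₁₃²+R₂₃²), R₃₃) = 2.314833; α = atan2(R₂₃, R₁₃) mod 2π = 1.540755; γ = atan2(R₃₂, −R₃₁) mod 2π = 3.160733
D^1_{0,0}(1.5408,2.3148,3.1607) = e^{-i·0·1.5408}·d^1_{0,0}(2.3148)·e^{-i·0·3.1607}. Compute d first:
c=cos(2.314833/2)=0.401707, s=sin(2.314833/2)=0.915768; N=√[1·1·1·1]=1.000000
Admissible k: 0..1 (factorial args all ≥0)
  k=0: (−1)^0·1.0000/(1)·0.4017^2·0.9158^0 = +0.161368
  k=1: (−1)^1·1.0000/(1)·0.4017^0·0.9158^2 = -0.838632
d^1_{0,0}(2.3148) = +0.161368 -0.838632 = -0.677263
|D^1_{0,0}|² = |d^1_{0,0}(β)|² = (-0.677263)² = 0.458686 (the z-rotation phases have unit modulus)

P=0.4587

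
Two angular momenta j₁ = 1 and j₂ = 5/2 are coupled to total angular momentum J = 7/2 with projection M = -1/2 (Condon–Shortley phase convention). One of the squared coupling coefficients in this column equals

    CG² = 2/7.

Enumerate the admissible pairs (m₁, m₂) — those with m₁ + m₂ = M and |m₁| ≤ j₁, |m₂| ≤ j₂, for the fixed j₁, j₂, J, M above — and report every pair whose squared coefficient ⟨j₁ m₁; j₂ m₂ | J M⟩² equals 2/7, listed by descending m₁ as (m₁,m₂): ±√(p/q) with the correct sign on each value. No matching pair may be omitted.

(-1,1/2): +√(2/7)

Admissible pairs with m₁+m₂ = M = -1/2: (-1,1/2), (0,-1/2), (1,-3/2)
  (m₁,m₂)=(1,-3/2): CG² = 1/7, CG = +√(1/7)
  (m₁,m₂)=(0,-1/2): CG² = 4/7, CG = +√(4/7)
  (m₁,m₂)=(-1,1/2): CG² = 2/7, CG = +√(2/7)   ← matches the target
Pairs with CG² = 2/7: (-1,1/2): +√(2/7)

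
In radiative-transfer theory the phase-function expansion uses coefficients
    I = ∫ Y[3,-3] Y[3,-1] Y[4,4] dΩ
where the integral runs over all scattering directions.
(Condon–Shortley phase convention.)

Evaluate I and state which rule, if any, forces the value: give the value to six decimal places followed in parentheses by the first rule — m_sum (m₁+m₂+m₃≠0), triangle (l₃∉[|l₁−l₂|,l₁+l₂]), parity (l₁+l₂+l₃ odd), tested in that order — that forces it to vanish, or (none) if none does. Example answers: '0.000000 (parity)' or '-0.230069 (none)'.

Checks pass: Σm=0; 10 even; l₃=4∈[0,6].
(2·3+1)(2·3+1)(2·4+1) = 441
Δ: 2! 4! 4! / 11! → 1/34650
sum: t=0:+1/72 t=1:−1/16 t=2:+1/72 = -5/144
3j²(3 3 4; 0 0 0) = Δ·Π!·Σ² = 2/77  (sign -1)
sum: t=2:+1/1152 = 1/1152
3j²(3 3 4; -3 -1 4) = Δ·Π!·Σ² = 1/33  (sign +1)
combine: 4πI² = 441·2/77·1/33 = 42/121
take √, sign -1: I = -0.16619847
No selection rule forces the value: the integral is nonzero (none).

-0.166198 (none)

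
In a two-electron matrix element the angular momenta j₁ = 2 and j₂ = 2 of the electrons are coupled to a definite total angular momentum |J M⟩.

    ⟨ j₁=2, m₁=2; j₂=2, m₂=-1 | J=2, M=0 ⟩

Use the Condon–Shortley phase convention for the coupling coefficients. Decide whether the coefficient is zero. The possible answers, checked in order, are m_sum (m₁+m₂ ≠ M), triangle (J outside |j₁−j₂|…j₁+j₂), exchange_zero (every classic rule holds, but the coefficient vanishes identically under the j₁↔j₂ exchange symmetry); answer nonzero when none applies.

m-sum: m₁+m₂ = 2+(-1) = 1, M = 0  ✗ ⇒ coefficient is 0

m_sum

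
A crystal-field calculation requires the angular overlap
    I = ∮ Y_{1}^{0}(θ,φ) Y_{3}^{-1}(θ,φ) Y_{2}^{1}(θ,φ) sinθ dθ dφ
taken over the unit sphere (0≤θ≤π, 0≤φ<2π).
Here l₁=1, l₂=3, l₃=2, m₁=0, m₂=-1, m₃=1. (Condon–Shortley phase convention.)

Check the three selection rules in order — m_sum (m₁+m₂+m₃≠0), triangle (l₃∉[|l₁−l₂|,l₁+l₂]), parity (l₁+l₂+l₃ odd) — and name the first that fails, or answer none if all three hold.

none

m₁+m₂+m₃ = 0 − 1 + 1 = 0  ✓
triangle: |1−3|=2 ≤ l₃=2 ≤ 1+3=4  ✓
parity: l₁+l₂+l₃ = 6 is even  ✓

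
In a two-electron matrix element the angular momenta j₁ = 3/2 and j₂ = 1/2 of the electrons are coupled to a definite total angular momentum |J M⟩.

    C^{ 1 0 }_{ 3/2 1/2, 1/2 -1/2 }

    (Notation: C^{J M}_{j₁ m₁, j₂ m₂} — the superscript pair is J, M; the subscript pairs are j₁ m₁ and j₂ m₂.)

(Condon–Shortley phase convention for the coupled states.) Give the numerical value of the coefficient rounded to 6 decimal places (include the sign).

+√(1/2) = +0.707107

√[3·1!2!0!/4! · 2!1!0!1!1!1!] = √(1/2)
  +(−1)^0/∏(0,1,1,0,1,0)! = 1  (running 1)
⟨..|..⟩ = √(1/2)·(1) = +0.707107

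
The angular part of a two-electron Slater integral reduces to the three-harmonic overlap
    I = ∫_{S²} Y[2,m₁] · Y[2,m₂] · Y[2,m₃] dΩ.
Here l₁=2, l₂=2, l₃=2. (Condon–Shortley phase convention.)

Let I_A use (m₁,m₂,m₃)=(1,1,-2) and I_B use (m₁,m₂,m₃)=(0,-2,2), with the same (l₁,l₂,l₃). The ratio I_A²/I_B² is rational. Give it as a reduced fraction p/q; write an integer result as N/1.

l's match ⇒ only the (l;m) 3-j factors differ between A and B.
A: triangle coeff Δ(2,2,2) = 1/630; Σ_t [1,1]: t=1:−1/4 = -1/4; (3j)²=3/35 [(2 2 2; 1 1 -2)], sign=-1
B: triangle coeff Δ(2,2,2) = 1/630; Σ_t [0,0]: t=0:+1/8 = 1/8; (3j)²=2/35 [(2 2 2; 0 -2 2)], sign=+1
I_A²/I_B² = (3/35)/(2/35) = 3/2

3/2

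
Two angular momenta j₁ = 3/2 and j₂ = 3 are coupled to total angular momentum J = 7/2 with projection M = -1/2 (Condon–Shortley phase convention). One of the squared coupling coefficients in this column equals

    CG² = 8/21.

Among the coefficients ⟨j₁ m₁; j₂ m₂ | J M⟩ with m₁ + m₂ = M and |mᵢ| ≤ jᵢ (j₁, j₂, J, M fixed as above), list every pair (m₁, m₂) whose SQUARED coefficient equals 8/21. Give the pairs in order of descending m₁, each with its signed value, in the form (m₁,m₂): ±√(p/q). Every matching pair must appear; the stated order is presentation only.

Admissible pairs with m₁+m₂ = M = -1/2: (-3/2,1), (-1/2,0), (1/2,-1), (3/2,-2)
  (m₁,m₂)=(3/2,-2): CG² = 5/21, CG = +√(5/21)
  (m₁,m₂)=(1/2,-1): CG² = 2/7, CG = +√(2/7)
  (m₁,m₂)=(-1/2,0): CG² = 2/21, CG = −√(2/21)
  (m₁,m₂)=(-3/2,1): CG² = 8/21, CG = −√(8/21)   ← matches the target
Pairs with CG² = 8/21: (-3/2,1): −√(8/21)

(-3/2,1): −√(8/21)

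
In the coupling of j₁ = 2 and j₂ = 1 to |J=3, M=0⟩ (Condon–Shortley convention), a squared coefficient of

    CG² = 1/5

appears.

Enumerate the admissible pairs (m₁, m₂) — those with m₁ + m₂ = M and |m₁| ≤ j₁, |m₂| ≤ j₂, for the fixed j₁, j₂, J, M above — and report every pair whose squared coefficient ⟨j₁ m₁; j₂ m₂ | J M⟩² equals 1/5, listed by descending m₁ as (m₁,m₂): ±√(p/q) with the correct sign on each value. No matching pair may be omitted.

(1,-1): +√(1/5); (-1,1): +√(1/5)

Admissible pairs with m₁+m₂ = M = 0: (-1,1), (0,0), (1,-1)
  (m₁,m₂)=(1,-1): CG² = 1/5, CG = +√(1/5)   ← matches the target
  (m₁,m₂)=(0,0): CG² = 3/5, CG = +√(3/5)
  (m₁,m₂)=(-1,1): CG² = 1/5, CG = +√(1/5)   ← matches the target
Pairs with CG² = 1/5: (1,-1): +√(1/5); (-1,1): +√(1/5)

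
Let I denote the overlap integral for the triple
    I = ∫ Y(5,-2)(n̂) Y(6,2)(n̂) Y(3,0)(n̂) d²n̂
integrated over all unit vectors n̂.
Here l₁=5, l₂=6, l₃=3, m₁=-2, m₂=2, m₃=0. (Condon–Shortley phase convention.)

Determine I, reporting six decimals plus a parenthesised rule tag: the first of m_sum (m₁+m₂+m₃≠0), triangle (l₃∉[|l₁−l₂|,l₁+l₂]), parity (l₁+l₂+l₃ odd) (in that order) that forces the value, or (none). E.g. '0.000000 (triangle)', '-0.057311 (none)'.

Rules hold: Σm=0, L=14 even, 1≤3≤11.
N = 11·13·7 = 1001
Δ = 8!·2!·4!/15! = 1/675675
Racah Σ t=3..5: t=3:−1/8640 t=4:+1/2304 t=5:−1/8640 = 7/34560
⇒ 3j(5 6 3; 0 0 0)² = 7/429, sgn -1
Racah Σ t=5..7: t=5:−1/8640 t=6:+1/5760 t=7:−1/60480 = 1/24192
⇒ 3j(5 6 3; -2 2 0)² = 8/3003, sgn -1
4πI² = N·(3j₀)²·(3jₘ)² = 56/1287
I = +1·√(0.043512/4π) = 0.05884368
No selection rule forces the value: the integral is nonzero (none).

0.058844 (none)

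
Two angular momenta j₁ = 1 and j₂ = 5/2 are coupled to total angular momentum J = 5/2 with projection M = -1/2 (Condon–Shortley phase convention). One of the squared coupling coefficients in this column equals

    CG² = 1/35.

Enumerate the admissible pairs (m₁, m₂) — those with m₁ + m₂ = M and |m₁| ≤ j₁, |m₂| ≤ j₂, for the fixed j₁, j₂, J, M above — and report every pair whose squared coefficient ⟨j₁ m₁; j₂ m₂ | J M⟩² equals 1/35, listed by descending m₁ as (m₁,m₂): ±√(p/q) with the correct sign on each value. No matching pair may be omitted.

Admissible pairs with m₁+m₂ = M = -1/2: (-1,1/2), (0,-1/2), (1,-3/2)
  (m₁,m₂)=(1,-3/2): CG² = 16/35, CG = +√(16/35)
  (m₁,m₂)=(0,-1/2): CG² = 1/35, CG = +√(1/35)   ← matches the target
  (m₁,m₂)=(-1,1/2): CG² = 18/35, CG = −√(18/35)
Pairs with CG² = 1/35: (0,-1/2): +√(1/35)

(0,-1/2): +√(1/35)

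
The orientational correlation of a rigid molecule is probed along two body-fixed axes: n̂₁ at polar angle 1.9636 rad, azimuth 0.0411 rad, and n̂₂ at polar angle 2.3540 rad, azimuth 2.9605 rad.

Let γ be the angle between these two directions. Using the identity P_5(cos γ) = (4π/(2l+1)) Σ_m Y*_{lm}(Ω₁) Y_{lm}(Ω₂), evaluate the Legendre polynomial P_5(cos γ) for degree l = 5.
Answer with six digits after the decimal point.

-0.306584

Summing Y*_{l m}(θ₁,φ₁)·Y_{l m}(θ₂,φ₂) over m ∈ [−5, 5]; prefactor 4π/(2·5+1) = 1.142397:
  m=-5: Y*=+0.305766+0.063735i  Y=-0.051207-0.065258i  product -0.011498-0.023217i
  m=-4: Y*=-0.403721-0.066976i  Y=-0.195591-0.173065i  product +0.067373+0.082970i
  m=-3: Y*=+0.086268+0.010691i  Y=-0.366781-0.221497i  product -0.029273-0.023029i
  m=-2: Y*=+0.309252+0.025478i  Y=-0.277074-0.104983i  product -0.083011-0.039526i
  m=-1: Y*=-0.177518-0.007300i  Y=+0.170851+0.031283i  product -0.030101-0.006800i
  m=+0: Y*=-0.272898-0.000000i  Y=+0.349395+0.000000i  product -0.095349-0.000000i
  m=+1: Y*=+0.177518-0.007300i  Y=-0.170851+0.031283i  product -0.030101+0.006800i
  m=+2: Y*=+0.309252-0.025478i  Y=-0.277074+0.104983i  product -0.083011+0.039526i
  m=+3: Y*=-0.086268+0.010691i  Y=+0.366781-0.221497i  product -0.029273+0.023029i
  m=+4: Y*=-0.403721+0.066976i  Y=-0.195591+0.173065i  product +0.067373-0.082970i
  m=+5: Y*=-0.305766+0.063735i  Y=+0.051207-0.065258i  product -0.011498+0.023217i
Σ over m = -0.268369-0.000000i; ×(4π/11) → -0.306584-0.000000i. Real part: -0.306584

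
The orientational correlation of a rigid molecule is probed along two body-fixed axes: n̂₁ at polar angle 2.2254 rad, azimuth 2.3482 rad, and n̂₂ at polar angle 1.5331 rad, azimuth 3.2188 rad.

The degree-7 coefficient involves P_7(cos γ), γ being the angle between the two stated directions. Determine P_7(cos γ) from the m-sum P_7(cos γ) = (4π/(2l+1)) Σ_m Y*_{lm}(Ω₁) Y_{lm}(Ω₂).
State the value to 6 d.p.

Addition theorem: P_7(cos γ) = (4π/15) Σ_m Y*_{lm}(Ω₁) Y_{lm}(Ω₂), m = −7…7:
  m=-7: (-0.07371 - 0.06589j) × (-0.42664 + 0.25601j) = 0.04831 + 0.00924j  (running Σ = 0.04831 + 0.00924j)
  m=-6: (-0.01361 - 0.28357j) × (0.06281 - 0.03137j) = -0.00975 - 0.01738j  (running Σ = 0.03856 - 0.00814j)
  m=-5: (0.29861 - 0.32349j) × (0.33247 - 0.13512j) = 0.05557 - 0.14790j  (running Σ = 0.09413 - 0.15604j)
  m=-4: (0.32170 - 0.01029j) × (-0.07834 + 0.02499j) = -0.02494 + 0.00885j  (running Σ = 0.06918 - 0.14720j)
  m=-3: (-0.07259 - 0.06919j) × (-0.31231 + 0.07366j) = 0.02777 + 0.01626j  (running Σ = 0.09695 - 0.13093j)
  m=-2: (-0.00587 - 0.36720j) × (0.08636 - 0.01344j) = -0.00544 - 0.03163j  (running Σ = 0.09151 - 0.16257j)
  m=-1: (0.03993 - 0.04058j) × (0.30605 - 0.02368j) = 0.01126 - 0.01336j  (running Σ = 0.10277 - 0.17593j)
  m=0: (-0.34895 + 0.00000j) × (-0.08892 + 0.00000j) = 0.03103 + 0.00000j  (running Σ = 0.13380 - 0.17593j)
  m=1: (-0.03993 - 0.04058j) × (-0.30605 - 0.02368j) = 0.01126 + 0.01336j  (running Σ = 0.14506 - 0.16257j)
  m=2: (-0.00587 + 0.36720j) × (0.08636 + 0.01344j) = -0.00544 + 0.03163j  (running Σ = 0.13961 - 0.13093j)
  m=3: (0.07259 - 0.06919j) × (0.31231 + 0.07366j) = 0.02777 - 0.01626j  (running Σ = 0.16738 - 0.14720j)
  m=4: (0.32170 + 0.01029j) × (-0.07834 - 0.02499j) = -0.02494 - 0.00885j  (running Σ = 0.14244 - 0.15604j)
  m=5: (-0.29861 - 0.32349j) × (-0.33247 - 0.13512j) = 0.05557 + 0.14790j  (running Σ = 0.19800 - 0.00814j)
  m=6: (-0.01361 + 0.28357j) × (0.06281 + 0.03137j) = -0.00975 + 0.01738j  (running Σ = 0.18825 + 0.00924j)
  m=7: (0.07371 - 0.06589j) × (0.42664 + 0.25601j) = 0.04831 - 0.00924j  (running Σ = 0.23656 - 0.00000j)
Accumulated sum 0.23656 - 0.00000j; after 4π/(2l+1) scaling, 0.19818 - 0.00000j ⇒ P_7 = 0.198183

0.198183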